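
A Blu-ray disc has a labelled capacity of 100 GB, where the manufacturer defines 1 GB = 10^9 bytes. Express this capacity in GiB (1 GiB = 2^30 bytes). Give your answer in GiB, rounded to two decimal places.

93.13 GiB

100 GB = 100 × 10^9 bytes = 100,000,000,000 bytes
1 GiB = 1,073,741,824 bytes
100,000,000,000 / 1,073,741,824 = 93.13 GiB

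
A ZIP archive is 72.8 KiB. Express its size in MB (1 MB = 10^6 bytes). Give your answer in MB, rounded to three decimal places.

0.075 MB

72.8 KiB × 1,024 bytes/KiB = 74,547.2 bytes
1 MB = 1,000,000 bytes
74,547.2 / 1,000,000 = 0.075 MB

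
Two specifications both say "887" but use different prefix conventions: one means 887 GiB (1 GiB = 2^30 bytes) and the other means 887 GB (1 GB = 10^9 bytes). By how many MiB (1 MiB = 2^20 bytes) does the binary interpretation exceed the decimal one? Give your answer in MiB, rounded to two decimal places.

62,378.88 MiB

887 GiB = 887 × 1,073,741,824 = 952,408,997,888 bytes
887 GB = 887 × 1,000,000,000 = 887,000,000,000 bytes
difference = 65,408,997,888 bytes
65,408,997,888 / 1,048,576 = 62,378.88 MiB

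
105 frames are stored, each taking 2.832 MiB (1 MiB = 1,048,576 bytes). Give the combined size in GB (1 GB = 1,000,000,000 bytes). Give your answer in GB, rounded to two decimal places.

0.31 GB

Total = 105 × 2.832 MiB = 297.36 MiB
= 297.36 × 1,048,576 bytes = 311,804,559.36 bytes
1 GB = 1,000,000,000 bytes
311,804,559.36 / 1,000,000,000 = 0.31 GB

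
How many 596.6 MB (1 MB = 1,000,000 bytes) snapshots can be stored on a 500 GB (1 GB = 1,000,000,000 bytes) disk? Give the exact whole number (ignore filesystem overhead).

838

Capacity: 500 GB = 500,000,000,000 bytes
Per item: 596.6 MB = 596,600,000 bytes
⌊500,000,000,000 / 596,600,000⌋ = 838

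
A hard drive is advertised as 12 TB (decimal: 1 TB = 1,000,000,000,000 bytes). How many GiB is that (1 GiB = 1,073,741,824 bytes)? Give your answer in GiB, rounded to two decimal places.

12 TB = 12 × 10^12 bytes = 12,000,000,000,000 bytes
1 GiB = 2^30 bytes = 1,073,741,824 bytes
12,000,000,000,000 / 1,073,741,824 = 11,175.87 GiB

11,175.87 GiB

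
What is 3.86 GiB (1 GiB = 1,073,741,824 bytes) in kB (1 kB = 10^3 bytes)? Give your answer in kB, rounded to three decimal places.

4,144,643.441 kB

3.86 GiB = 3.86 × 2^30 bytes = 4,144,643,440.64 bytes
1 kB = 10^3 bytes = 1,000 bytes
4,144,643,440.64 / 1,000 = 4,144,643.441 kB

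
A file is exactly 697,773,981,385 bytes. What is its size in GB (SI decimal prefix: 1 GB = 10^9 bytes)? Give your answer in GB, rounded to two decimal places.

697.77 GB

697,773,981,385 bytes given.
1 GB = 1,000,000,000 bytes
697,773,981,385 / 1,000,000,000 = 697.77 GB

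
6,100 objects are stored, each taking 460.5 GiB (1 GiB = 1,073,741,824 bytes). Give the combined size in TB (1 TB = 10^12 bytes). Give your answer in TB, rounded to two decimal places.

3,016.19 TB

Total = 6,100 × 460.5 GiB = 2,809,050 GiB
= 2,809,050 × 1,073,741,824 bytes = 3,016,194,470,707,200 bytes
1 TB = 1,000,000,000,000 bytes
3,016,194,470,707,200 / 1,000,000,000,000 = 3,016.19 TB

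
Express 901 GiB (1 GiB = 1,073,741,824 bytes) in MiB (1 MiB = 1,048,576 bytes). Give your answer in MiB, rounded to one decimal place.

901 GiB = 901 × 2^30 bytes = 967,441,383,424 bytes
1 MiB = 2^20 bytes = 1,048,576 bytes
967,441,383,424 / 1,048,576 = 922,624.0 MiB

922,624.0 MiB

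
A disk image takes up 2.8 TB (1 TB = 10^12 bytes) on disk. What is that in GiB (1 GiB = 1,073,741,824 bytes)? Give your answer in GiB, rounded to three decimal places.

2,607.703 GiB

2.8 TB = 2.8 × 10^12 bytes = 2,800,000,000,000 bytes
1 GiB = 1,073,741,824 bytes
2,800,000,000,000 / 1,073,741,824 = 2,607.703 GiB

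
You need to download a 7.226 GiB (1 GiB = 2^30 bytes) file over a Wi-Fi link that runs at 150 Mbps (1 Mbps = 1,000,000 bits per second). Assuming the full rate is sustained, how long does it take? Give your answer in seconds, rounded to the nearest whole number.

414 seconds

7.226 GiB = 7,758,858,420.224 bytes = 62,070,867,361.792 bits
150 Mbps = 150,000,000 bits/s
time = 62,070,867,361.792 / 150,000,000 = 414 s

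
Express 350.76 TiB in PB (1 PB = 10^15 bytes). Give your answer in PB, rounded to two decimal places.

350.76 TiB × 1,099,511,627,776 bytes/TiB = 385,664,698,558,709.76 bytes
1 PB = 1,000,000,000,000,000 bytes
385,664,698,558,709.76 / 1,000,000,000,000,000 = 0.39 PB

0.39 PB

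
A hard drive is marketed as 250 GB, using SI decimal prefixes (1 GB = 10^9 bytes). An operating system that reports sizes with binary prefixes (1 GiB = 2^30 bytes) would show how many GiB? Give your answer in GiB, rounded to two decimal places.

232.83 GiB

250 GB = 250 × 10^9 bytes = 250,000,000,000 bytes
1 GiB = 1,073,741,824 bytes
250,000,000,000 / 1,073,741,824 = 232.83 GiB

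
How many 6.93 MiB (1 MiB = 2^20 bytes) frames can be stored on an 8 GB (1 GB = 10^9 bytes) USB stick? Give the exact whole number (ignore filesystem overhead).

Capacity: 8 GB = 8,000,000,000 bytes
Per item: 6.93 MiB = 7,266,631.68 bytes
⌊8,000,000,000 / 7,266,631.68⌋ = 1,100

1,100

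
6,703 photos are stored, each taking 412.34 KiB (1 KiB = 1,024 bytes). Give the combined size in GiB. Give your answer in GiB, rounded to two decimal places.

2.64 GiB

Total = 6,703 × 412.34 KiB = 2763915.02 KiB
= 2763915.02 × 1,024 bytes = 2,830,248,980.48 bytes
1 GiB = 1,073,741,824 bytes
2,830,248,980.48 / 1,073,741,824 = 2.64 GiB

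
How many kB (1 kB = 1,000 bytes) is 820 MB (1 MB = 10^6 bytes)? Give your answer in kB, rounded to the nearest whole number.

820,000 kB

820 MB × 1,000,000 bytes/MB = 820,000,000 bytes
1 kB = 1,000 bytes
820,000,000 / 1,000 = 820,000 kB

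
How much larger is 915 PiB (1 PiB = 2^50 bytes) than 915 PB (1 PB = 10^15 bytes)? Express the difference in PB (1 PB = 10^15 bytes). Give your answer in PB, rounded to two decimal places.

115.20 PB

915 PiB = 915 × 1,125,899,906,842,624 = 1,030,198,414,761,000,960 bytes
915 PB = 915 × 1,000,000,000,000,000 = 915,000,000,000,000,000 bytes
difference = 115,198,414,761,000,960 bytes
115,198,414,761,000,960 / 1,000,000,000,000,000 = 115.20 PB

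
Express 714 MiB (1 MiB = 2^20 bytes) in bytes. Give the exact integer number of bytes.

714 × 1,048,576 = 748,683,264 bytes  (1 MiB = 2^20 bytes)

748,683,264 bytes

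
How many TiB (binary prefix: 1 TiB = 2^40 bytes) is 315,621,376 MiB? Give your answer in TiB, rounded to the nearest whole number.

315,621,376 MiB = 315,621,376 × 2^20 bytes = 330,952,999,960,576 bytes
1 TiB = 1,099,511,627,776 bytes
330,952,999,960,576 / 1,099,511,627,776 = 301 TiB

301 TiB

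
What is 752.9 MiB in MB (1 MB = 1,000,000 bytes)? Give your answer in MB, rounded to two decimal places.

789.47 MB

752.9 MiB = 752.9 × 2^20 bytes = 789,472,870.4 bytes
1 MB = 10^6 bytes = 1,000,000 bytes
789,472,870.4 / 1,000,000 = 789.47 MB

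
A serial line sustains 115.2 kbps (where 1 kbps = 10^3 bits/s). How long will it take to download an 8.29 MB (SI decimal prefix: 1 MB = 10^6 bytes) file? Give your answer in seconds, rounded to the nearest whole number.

576 seconds

8.29 MB = 8,290,000 bytes = 66,320,000 bits
115.2 kbps = 115,200 bits/s
time = 66,320,000 / 115,200 = 576 s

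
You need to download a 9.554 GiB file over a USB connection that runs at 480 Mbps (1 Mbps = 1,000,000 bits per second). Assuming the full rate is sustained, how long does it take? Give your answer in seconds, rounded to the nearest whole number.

9.554 GiB = 10,258,529,386.496 bytes = 82,068,235,091.968 bits
480 Mbps = 480,000,000 bits/s
time = 82,068,235,091.968 / 480,000,000 = 171 s

171 seconds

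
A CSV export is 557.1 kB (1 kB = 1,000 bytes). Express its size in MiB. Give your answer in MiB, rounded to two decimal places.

0.53 MiB

557.1 kB = 557.1 × 10^3 bytes = 557,100 bytes
1 MiB = 1,048,576 bytes
557,100 / 1,048,576 = 0.53 MiB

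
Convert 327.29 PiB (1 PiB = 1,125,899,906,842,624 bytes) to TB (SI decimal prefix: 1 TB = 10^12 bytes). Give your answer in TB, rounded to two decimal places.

327.29 PiB = 327.29 × 2^50 bytes = 368,495,780,510,522,408.96 bytes
1 TB = 1,000,000,000,000 bytes
368,495,780,510,522,408.96 / 1,000,000,000,000 = 368,495.78 TB

368,495.78 TB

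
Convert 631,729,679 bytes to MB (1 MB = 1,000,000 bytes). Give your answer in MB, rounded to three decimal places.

631.730 MB

631,729,679 bytes given.
1 MB = 1,000,000 bytes
631,729,679 / 1,000,000 = 631.730 MB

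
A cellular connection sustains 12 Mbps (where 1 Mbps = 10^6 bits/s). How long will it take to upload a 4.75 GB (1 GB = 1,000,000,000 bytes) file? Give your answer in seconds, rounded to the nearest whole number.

4.75 GB = 4,750,000,000 bytes = 38,000,000,000 bits
12 Mbps = 12,000,000 bits/s
time = 38,000,000,000 / 12,000,000 = 3,167 s

3,167 seconds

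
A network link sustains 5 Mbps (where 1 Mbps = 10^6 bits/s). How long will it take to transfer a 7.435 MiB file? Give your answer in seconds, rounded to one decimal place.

12.5 seconds

7.435 MiB = 7,796,162.56 bytes = 62,369,300.48 bits
5 Mbps = 5,000,000 bits/s
time = 62,369,300.48 / 5,000,000 = 12.5 s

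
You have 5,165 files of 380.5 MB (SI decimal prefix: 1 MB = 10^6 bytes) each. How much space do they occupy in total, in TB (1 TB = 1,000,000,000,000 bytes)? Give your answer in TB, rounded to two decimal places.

1.97 TB

Total = 5,165 × 380.5 MB = 1965282.5 MB
= 1965282.5 × 1,000,000 bytes = 1,965,282,500,000 bytes
1 TB = 1,000,000,000,000 bytes
1,965,282,500,000 / 1,000,000,000,000 = 1.97 TB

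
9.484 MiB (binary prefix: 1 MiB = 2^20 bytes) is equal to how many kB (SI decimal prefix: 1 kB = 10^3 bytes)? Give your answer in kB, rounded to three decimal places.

9,944.695 kB

9.484 MiB = 9.484 × 2^20 bytes = 9,944,694.784 bytes
1 kB = 1,000 bytes
9,944,694.784 / 1,000 = 9,944.695 kB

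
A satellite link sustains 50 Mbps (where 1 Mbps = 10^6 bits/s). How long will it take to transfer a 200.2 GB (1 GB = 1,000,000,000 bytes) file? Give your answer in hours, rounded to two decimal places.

8.90 hours

200.2 GB = 200,200,000,000 bytes = 1,601,600,000,000 bits
50 Mbps = 50,000,000 bits/s
time = 1,601,600,000,000 / 50,000,000 = 32,032.0000 s
32,032.0000 s / 3600 = 8.90 hours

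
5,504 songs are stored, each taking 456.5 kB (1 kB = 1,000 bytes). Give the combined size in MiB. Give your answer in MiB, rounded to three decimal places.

2,396.179 MiB

Total = 5,504 × 456.5 kB = 2,512,576 kB
= 2,512,576 × 1,000 bytes = 2,512,576,000 bytes
1 MiB = 1,048,576 bytes
2,512,576,000 / 1,048,576 = 2,396.179 MiB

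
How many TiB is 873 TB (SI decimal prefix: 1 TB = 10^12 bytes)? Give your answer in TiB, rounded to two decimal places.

873 TB = 873 × 10^12 bytes = 873,000,000,000,000 bytes
1 TiB = 1,099,511,627,776 bytes
873,000,000,000,000 / 1,099,511,627,776 = 793.99 TiB

793.99 TiB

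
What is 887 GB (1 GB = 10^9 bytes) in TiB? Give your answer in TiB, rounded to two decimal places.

0.81 TiB

887 GB × 1,000,000,000 bytes/GB = 887,000,000,000 bytes
1 TiB = 1,099,511,627,776 bytes
887,000,000,000 / 1,099,511,627,776 = 0.81 TiB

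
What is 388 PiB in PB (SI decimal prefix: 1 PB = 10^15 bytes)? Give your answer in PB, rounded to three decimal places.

388 PiB × 1,125,899,906,842,624 bytes/PiB = 436,849,163,854,938,112 bytes
1 PB = 1,000,000,000,000,000 bytes
436,849,163,854,938,112 / 1,000,000,000,000,000 = 436.849 PB

436.849 PB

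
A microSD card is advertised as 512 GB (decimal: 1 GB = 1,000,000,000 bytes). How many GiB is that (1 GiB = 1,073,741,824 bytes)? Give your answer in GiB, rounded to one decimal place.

512 GB = 512 × 10^9 bytes = 512,000,000,000 bytes
1 GiB = 1,073,741,824 bytes
512,000,000,000 / 1,073,741,824 = 476.8 GiB

476.8 GiB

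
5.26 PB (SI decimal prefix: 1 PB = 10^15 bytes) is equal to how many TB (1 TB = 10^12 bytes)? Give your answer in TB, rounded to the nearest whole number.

5,260 TB

5.26 PB × 1,000,000,000,000,000 bytes/PB = 5,260,000,000,000,000 bytes
1 TB = 10^12 bytes = 1,000,000,000,000 bytes
5,260,000,000,000,000 / 1,000,000,000,000 = 5,260 TB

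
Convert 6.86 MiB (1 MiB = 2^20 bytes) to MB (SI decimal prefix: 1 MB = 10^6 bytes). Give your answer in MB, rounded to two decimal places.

6.86 MiB = 6.86 × 2^20 bytes = 7,193,231.36 bytes
1 MB = 1,000,000 bytes
7,193,231.36 / 1,000,000 = 7.19 MB

7.19 MB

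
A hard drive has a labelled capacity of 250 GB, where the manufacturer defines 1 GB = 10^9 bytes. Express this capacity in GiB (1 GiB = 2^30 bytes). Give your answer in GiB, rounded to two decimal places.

250 GB = 250 × 10^9 bytes = 250,000,000,000 bytes
1 GiB = 2^30 bytes = 1,073,741,824 bytes
250,000,000,000 / 1,073,741,824 = 232.83 GiB

232.83 GiB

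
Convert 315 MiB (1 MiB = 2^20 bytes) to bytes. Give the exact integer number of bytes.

315 × 1,048,576 = 330,301,440 bytes

330,301,440 bytes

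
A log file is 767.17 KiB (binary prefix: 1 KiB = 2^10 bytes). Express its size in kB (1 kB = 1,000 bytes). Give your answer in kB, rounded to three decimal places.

767.17 KiB = 767.17 × 2^10 bytes = 785,582.08 bytes
1 kB = 1,000 bytes
785,582.08 / 1,000 = 785.582 kB

785.582 kB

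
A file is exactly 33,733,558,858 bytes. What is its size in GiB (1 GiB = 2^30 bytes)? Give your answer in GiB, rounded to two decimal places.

31.42 GiB

33,733,558,858 bytes given.
1 GiB = 1,073,741,824 bytes
33,733,558,858 / 1,073,741,824 = 31.42 GiB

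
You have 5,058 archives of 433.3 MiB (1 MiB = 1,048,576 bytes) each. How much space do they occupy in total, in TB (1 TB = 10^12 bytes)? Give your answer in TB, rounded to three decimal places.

Total = 5,058 × 433.3 MiB = 2191631.4 MiB
= 2191631.4 × 1,048,576 bytes = 2,298,092,086,886.4 bytes
1 TB = 1,000,000,000,000 bytes
2,298,092,086,886.4 / 1,000,000,000,000 = 2.298 TB

2.298 TB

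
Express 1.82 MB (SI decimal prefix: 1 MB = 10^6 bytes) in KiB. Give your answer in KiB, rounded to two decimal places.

1.82 MB × 1,000,000 bytes/MB = 1,820,000 bytes
1 KiB = 2^10 bytes = 1,024 bytes
1,820,000 / 1,024 = 1,777.34 KiB

1,777.34 KiB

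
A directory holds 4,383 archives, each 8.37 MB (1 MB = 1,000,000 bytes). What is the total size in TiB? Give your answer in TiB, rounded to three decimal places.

0.033 TiB

Total = 4,383 × 8.37 MB = 36685.71 MB
= 36685.71 × 1,000,000 bytes = 36,685,710,000 bytes
1 TiB = 1,099,511,627,776 bytes
36,685,710,000 / 1,099,511,627,776 = 0.033 TiB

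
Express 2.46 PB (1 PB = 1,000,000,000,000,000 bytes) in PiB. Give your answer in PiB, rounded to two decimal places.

2.46 PB × 1,000,000,000,000,000 bytes/PB = 2,460,000,000,000,000 bytes
1 PiB = 1,125,899,906,842,624 bytes
2,460,000,000,000,000 / 1,125,899,906,842,624 = 2.18 PiB

2.18 PiB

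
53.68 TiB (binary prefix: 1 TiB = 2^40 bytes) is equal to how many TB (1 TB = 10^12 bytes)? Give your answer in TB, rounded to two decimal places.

59.02 TB

53.68 TiB × 1,099,511,627,776 bytes/TiB = 59,021,784,179,015.68 bytes
1 TB = 1,000,000,000,000 bytes
59,021,784,179,015.68 / 1,000,000,000,000 = 59.02 TB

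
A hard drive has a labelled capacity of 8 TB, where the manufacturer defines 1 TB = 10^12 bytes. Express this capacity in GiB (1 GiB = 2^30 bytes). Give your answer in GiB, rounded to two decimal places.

8 TB = 8 × 10^12 bytes = 8,000,000,000,000 bytes
1 GiB = 1,073,741,824 bytes
8,000,000,000,000 / 1,073,741,824 = 7,450.58 GiB

7,450.58 GiB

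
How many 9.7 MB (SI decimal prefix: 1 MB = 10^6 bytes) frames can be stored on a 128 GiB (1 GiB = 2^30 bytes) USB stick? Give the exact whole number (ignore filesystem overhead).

14,168

Capacity: 128 GiB = 137,438,953,472 bytes
Per item: 9.7 MB = 9,700,000 bytes
⌊137,438,953,472 / 9,700,000⌋ = 14,168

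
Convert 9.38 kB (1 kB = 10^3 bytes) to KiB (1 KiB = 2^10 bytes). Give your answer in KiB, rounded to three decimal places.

9.160 KiB

9.38 kB × 1,000 bytes/kB = 9,380 bytes
1 KiB = 1,024 bytes
9,380 / 1,024 = 9.160 KiB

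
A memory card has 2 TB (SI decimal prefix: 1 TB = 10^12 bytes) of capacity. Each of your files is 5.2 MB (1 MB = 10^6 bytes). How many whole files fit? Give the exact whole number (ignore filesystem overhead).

384,615

Capacity: 2 TB = 2,000,000,000,000 bytes
Per item: 5.2 MB = 5,200,000 bytes
⌊2,000,000,000,000 / 5,200,000⌋ = 384,615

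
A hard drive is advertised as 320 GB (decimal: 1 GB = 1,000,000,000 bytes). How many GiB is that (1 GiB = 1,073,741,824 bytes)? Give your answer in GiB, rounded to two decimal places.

298.02 GiB

320 GB × 1,000,000,000 bytes/GB = 320,000,000,000 bytes
1 GiB = 2^30 bytes = 1,073,741,824 bytes
320,000,000,000 / 1,073,741,824 = 298.02 GiB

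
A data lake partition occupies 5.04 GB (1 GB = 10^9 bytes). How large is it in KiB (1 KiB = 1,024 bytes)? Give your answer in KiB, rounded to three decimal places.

4,921,875.000 KiB

5.04 GB × 1,000,000,000 bytes/GB = 5,040,000,000 bytes
1 KiB = 1,024 bytes
5,040,000,000 / 1,024 = 4,921,875.000 KiB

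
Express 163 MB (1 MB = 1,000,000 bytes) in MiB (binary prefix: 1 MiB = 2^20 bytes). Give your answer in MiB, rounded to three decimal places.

155.449 MiB

163 MB × 1,000,000 bytes/MB = 163,000,000 bytes
1 MiB = 1,048,576 bytes
163,000,000 / 1,048,576 = 155.449 MiB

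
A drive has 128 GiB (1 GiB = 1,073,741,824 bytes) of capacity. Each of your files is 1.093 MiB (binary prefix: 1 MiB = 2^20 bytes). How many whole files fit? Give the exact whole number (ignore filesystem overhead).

Capacity: 128 GiB = 137,438,953,472 bytes
Per item: 1.093 MiB = 1,146,093.568 bytes
⌊137,438,953,472 / 1,146,093.568⌋ = 119,919

119,919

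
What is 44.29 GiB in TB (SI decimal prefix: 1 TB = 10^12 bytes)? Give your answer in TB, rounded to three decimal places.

0.048 TB

44.29 GiB = 44.29 × 2^30 bytes = 47,556,025,384.96 bytes
1 TB = 1,000,000,000,000 bytes
47,556,025,384.96 / 1,000,000,000,000 = 0.048 TB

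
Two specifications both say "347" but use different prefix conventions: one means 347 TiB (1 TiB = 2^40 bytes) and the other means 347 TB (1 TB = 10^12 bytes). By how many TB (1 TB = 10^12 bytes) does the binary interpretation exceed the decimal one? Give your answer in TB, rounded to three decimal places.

34.531 TB

347 TiB = 347 × 1,099,511,627,776 = 381,530,534,838,272 bytes
347 TB = 347 × 1,000,000,000,000 = 347,000,000,000,000 bytes
difference = 34,530,534,838,272 bytes
34,530,534,838,272 / 1,000,000,000,000 = 34.531 TB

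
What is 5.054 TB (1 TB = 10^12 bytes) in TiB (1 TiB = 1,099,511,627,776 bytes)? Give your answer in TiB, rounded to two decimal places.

5.054 TB × 1,000,000,000,000 bytes/TB = 5,054,000,000,000 bytes
1 TiB = 1,099,511,627,776 bytes
5,054,000,000,000 / 1,099,511,627,776 = 4.60 TiB

4.60 TiB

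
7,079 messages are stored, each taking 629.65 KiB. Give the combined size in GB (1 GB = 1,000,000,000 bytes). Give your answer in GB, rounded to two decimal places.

Total = 7,079 × 629.65 KiB = 4457292.35 KiB
= 4457292.35 × 1,024 bytes = 4,564,267,366.4 bytes
1 GB = 1,000,000,000 bytes
4,564,267,366.4 / 1,000,000,000 = 4.56 GB

4.56 GB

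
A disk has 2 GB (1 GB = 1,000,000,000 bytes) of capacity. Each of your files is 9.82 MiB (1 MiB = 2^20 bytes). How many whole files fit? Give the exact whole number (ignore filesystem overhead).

Capacity: 2 GB = 2,000,000,000 bytes
Per item: 9.82 MiB = 10,297,016.32 bytes
⌊2,000,000,000 / 10,297,016.32⌋ = 194

194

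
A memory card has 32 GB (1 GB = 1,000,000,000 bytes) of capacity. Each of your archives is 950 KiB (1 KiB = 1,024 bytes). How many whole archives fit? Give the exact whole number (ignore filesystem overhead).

Capacity: 32 GB = 32,000,000,000 bytes
Per item: 950 KiB = 972,800 bytes
⌊32,000,000,000 / 972,800⌋ = 32,894

32,894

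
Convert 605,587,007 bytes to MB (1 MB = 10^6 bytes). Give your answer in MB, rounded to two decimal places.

605.59 MB

605,587,007 bytes given.
1 MB = 10^6 bytes = 1,000,000 bytes
605,587,007 / 1,000,000 = 605.59 MB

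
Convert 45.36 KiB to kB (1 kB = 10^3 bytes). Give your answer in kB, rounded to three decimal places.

46.449 kB

45.36 KiB = 45.36 × 2^10 bytes = 46,448.64 bytes
1 kB = 10^3 bytes = 1,000 bytes
46,448.64 / 1,000 = 46.449 kB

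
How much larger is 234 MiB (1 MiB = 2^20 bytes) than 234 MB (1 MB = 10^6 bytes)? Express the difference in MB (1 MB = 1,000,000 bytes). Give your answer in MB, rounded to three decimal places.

234 MiB = 234 × 1,048,576 = 245,366,784 bytes
234 MB = 234 × 1,000,000 = 234,000,000 bytes
difference = 11,366,784 bytes
11,366,784 / 1,000,000 = 11.367 MB

11.367 MB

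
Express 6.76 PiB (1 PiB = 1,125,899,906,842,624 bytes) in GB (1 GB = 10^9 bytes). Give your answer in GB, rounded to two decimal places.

7,611,083.37 GB

6.76 PiB × 1,125,899,906,842,624 bytes/PiB = 7,611,083,370,256,138.24 bytes
1 GB = 1,000,000,000 bytes
7,611,083,370,256,138.24 / 1,000,000,000 = 7,611,083.37 GB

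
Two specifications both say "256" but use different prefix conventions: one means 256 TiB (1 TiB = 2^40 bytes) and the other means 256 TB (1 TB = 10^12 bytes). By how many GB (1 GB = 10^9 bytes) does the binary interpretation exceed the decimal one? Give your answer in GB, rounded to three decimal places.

25,474.977 GB

256 TiB = 256 × 1,099,511,627,776 = 281,474,976,710,656 bytes
256 TB = 256 × 1,000,000,000,000 = 256,000,000,000,000 bytes
difference = 25,474,976,710,656 bytes
25,474,976,710,656 / 1,000,000,000 = 25,474.977 GB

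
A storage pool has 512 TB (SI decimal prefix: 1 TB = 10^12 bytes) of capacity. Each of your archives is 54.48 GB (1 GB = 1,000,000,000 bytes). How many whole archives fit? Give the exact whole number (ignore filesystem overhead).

9,397

Capacity: 512 TB = 512,000,000,000,000 bytes
Per item: 54.48 GB = 54,480,000,000 bytes
⌊512,000,000,000,000 / 54,480,000,000⌋ = 9,397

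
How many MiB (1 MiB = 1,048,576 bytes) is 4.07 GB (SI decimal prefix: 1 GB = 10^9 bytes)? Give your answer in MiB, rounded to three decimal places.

3,881.454 MiB

4.07 GB = 4.07 × 10^9 bytes = 4,070,000,000 bytes
1 MiB = 1,048,576 bytes
4,070,000,000 / 1,048,576 = 3,881.454 MiB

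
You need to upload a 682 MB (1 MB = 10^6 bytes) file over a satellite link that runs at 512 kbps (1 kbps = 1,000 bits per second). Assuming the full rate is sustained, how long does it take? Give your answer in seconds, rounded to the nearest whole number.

682 MB = 682,000,000 bytes = 5,456,000,000 bits
512 kbps = 512,000 bits/s
time = 5,456,000,000 / 512,000 = 10,656 s

10,656 seconds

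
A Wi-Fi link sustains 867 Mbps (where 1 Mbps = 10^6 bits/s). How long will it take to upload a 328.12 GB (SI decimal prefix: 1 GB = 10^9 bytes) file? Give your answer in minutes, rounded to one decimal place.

328.12 GB = 328,120,000,000 bytes = 2,624,960,000,000 bits
867 Mbps = 867,000,000 bits/s
time = 2,624,960,000,000 / 867,000,000 = 3,027.64 s
3,027.64 s / 60 = 50.5 minutes

50.5 minutes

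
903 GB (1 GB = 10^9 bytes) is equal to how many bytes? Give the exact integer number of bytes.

903,000,000,000 bytes

903 × 1,000,000,000 = 903,000,000,000 bytes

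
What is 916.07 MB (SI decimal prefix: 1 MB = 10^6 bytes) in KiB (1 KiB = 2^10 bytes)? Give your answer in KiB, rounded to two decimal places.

916.07 MB × 1,000,000 bytes/MB = 916,070,000 bytes
1 KiB = 2^10 bytes = 1,024 bytes
916,070,000 / 1,024 = 894,599.61 KiB

894,599.61 KiB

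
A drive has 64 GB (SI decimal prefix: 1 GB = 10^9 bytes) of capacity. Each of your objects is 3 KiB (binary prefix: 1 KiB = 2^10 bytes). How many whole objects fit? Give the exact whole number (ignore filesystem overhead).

Capacity: 64 GB = 64,000,000,000 bytes
Per item: 3 KiB = 3,072 bytes
⌊64,000,000,000 / 3,072⌋ = 20,833,333

20,833,333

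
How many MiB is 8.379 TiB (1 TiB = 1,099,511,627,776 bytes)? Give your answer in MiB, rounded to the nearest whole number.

8.379 TiB = 8.379 × 2^40 bytes = 9,212,807,929,135.104 bytes
1 MiB = 2^20 bytes = 1,048,576 bytes
9,212,807,929,135.104 / 1,048,576 = 8,786,018 MiB

8,786,018 MiB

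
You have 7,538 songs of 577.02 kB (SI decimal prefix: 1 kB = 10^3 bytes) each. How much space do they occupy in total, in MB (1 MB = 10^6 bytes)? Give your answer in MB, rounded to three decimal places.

Total = 7,538 × 577.02 kB = 4349576.76 kB
= 4349576.76 × 1,000 bytes = 4,349,576,760 bytes
1 MB = 1,000,000 bytes
4,349,576,760 / 1,000,000 = 4,349.577 MB

4,349.577 MB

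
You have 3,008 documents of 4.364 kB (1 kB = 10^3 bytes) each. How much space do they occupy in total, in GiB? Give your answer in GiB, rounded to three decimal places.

0.012 GiB

Total = 3,008 × 4.364 kB = 13126.912 kB
= 13126.912 × 1,000 bytes = 13,126,912 bytes
1 GiB = 1,073,741,824 bytes
13,126,912 / 1,073,741,824 = 0.012 GiB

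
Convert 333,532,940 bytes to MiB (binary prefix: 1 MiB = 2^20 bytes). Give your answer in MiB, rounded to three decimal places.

318.082 MiB

333,532,940 bytes given.
1 MiB = 2^20 bytes = 1,048,576 bytes
333,532,940 / 1,048,576 = 318.082 MiB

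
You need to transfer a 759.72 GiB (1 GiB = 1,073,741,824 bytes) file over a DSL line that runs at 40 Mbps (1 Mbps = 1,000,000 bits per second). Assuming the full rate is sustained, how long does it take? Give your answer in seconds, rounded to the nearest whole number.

759.72 GiB = 815,743,138,529.28 bytes = 6,525,945,108,234.24 bits
40 Mbps = 40,000,000 bits/s
time = 6,525,945,108,234.24 / 40,000,000 = 163,149 s

163,149 seconds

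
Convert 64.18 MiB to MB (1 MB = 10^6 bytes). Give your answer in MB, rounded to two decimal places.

64.18 MiB × 1,048,576 bytes/MiB = 67,297,607.68 bytes
1 MB = 1,000,000 bytes
67,297,607.68 / 1,000,000 = 67.30 MB

67.30 MB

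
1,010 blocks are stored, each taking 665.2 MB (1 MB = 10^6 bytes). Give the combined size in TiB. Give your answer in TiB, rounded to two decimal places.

Total = 1,010 × 665.2 MB = 671,852 MB
= 671,852 × 1,000,000 bytes = 671,852,000,000 bytes
1 TiB = 1,099,511,627,776 bytes
671,852,000,000 / 1,099,511,627,776 = 0.61 TiB

0.61 TiB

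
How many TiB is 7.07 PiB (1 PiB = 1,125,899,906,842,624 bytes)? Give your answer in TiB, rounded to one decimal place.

7.07 PiB × 1,125,899,906,842,624 bytes/PiB = 7,960,112,341,377,351.68 bytes
1 TiB = 2^40 bytes = 1,099,511,627,776 bytes
7,960,112,341,377,351.68 / 1,099,511,627,776 = 7,239.7 TiB

7,239.7 TiB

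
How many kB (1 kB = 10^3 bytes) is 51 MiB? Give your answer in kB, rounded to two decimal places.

51 MiB = 51 × 2^20 bytes = 53,477,376 bytes
1 kB = 1,000 bytes
53,477,376 / 1,000 = 53,477.38 kB

53,477.38 kB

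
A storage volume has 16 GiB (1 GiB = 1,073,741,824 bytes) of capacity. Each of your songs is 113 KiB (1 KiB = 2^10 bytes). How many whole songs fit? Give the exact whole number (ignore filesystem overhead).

148,470

Capacity: 16 GiB = 17,179,869,184 bytes
Per item: 113 KiB = 115,712 bytes
⌊17,179,869,184 / 115,712⌋ = 148,470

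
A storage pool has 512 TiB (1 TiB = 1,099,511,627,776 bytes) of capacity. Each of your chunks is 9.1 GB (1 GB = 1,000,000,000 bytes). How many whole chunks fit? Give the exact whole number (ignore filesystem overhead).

Capacity: 512 TiB = 562,949,953,421,312 bytes
Per item: 9.1 GB = 9,100,000,000 bytes
⌊562,949,953,421,312 / 9,100,000,000⌋ = 61,862

61,862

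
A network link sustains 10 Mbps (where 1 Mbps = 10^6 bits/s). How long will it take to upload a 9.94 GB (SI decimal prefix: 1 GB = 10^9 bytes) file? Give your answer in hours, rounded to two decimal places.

9.94 GB = 9,940,000,000 bytes = 79,520,000,000 bits
10 Mbps = 10,000,000 bits/s
time = 79,520,000,000 / 10,000,000 = 7,952.0000 s
7,952.0000 s / 3600 = 2.21 hours

2.21 hours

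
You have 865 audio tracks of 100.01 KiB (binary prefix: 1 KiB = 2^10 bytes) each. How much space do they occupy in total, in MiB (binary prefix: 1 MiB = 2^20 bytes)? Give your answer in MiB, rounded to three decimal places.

84.481 MiB

Total = 865 × 100.01 KiB = 86508.65 KiB
= 86508.65 × 1,024 bytes = 88,584,857.6 bytes
1 MiB = 1,048,576 bytes
88,584,857.6 / 1,048,576 = 84.481 MiB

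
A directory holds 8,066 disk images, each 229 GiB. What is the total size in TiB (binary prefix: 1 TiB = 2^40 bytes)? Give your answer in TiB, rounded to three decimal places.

Total = 8,066 × 229 GiB = 1,847,114 GiB
= 1,847,114 × 1,073,741,824 bytes = 1,983,323,555,495,936 bytes
1 TiB = 1,099,511,627,776 bytes
1,983,323,555,495,936 / 1,099,511,627,776 = 1,803.822 TiB

1,803.822 TiB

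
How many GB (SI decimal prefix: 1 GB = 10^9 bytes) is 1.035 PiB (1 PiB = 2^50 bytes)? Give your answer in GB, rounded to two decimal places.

1.035 PiB × 1,125,899,906,842,624 bytes/PiB = 1,165,306,403,582,115.84 bytes
1 GB = 10^9 bytes = 1,000,000,000 bytes
1,165,306,403,582,115.84 / 1,000,000,000 = 1,165,306.40 GB

1,165,306.40 GB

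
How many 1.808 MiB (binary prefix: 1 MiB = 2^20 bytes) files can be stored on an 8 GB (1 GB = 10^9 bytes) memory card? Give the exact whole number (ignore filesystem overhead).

4,219

Capacity: 8 GB = 8,000,000,000 bytes
Per item: 1.808 MiB = 1,895,825.408 bytes
⌊8,000,000,000 / 1,895,825.408⌋ = 4,219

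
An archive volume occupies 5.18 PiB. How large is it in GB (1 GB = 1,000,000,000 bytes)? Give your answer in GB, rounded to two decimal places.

5.18 PiB = 5.18 × 2^50 bytes = 5,832,161,517,444,792.32 bytes
1 GB = 1,000,000,000 bytes
5,832,161,517,444,792.32 / 1,000,000,000 = 5,832,161.52 GB

5,832,161.52 GB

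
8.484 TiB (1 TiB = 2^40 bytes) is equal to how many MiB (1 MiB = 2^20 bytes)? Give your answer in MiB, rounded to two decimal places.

8.484 TiB = 8.484 × 2^40 bytes = 9,328,256,650,051.584 bytes
1 MiB = 1,048,576 bytes
9,328,256,650,051.584 / 1,048,576 = 8,896,118.78 MiB

8,896,118.78 MiB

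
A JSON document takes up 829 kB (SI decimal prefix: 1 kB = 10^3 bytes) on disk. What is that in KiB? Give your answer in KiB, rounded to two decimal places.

829 kB × 1,000 bytes/kB = 829,000 bytes
1 KiB = 2^10 bytes = 1,024 bytes
829,000 / 1,024 = 809.57 KiB

809.57 KiB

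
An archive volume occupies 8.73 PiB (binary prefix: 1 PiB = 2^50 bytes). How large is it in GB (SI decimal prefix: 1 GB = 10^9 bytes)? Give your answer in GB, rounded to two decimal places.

8.73 PiB × 1,125,899,906,842,624 bytes/PiB = 9,829,106,186,736,107.52 bytes
1 GB = 1,000,000,000 bytes
9,829,106,186,736,107.52 / 1,000,000,000 = 9,829,106.19 GB

9,829,106.19 GB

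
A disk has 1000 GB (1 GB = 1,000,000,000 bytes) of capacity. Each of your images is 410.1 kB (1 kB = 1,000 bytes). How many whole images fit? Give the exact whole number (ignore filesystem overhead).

Capacity: 1000 GB = 1,000,000,000,000 bytes
Per item: 410.1 kB = 410,100 bytes
⌊1,000,000,000,000 / 410,100⌋ = 2,438,429

2,438,429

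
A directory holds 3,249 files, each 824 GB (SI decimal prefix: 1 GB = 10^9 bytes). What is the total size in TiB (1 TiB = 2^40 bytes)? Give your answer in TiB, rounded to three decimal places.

Total = 3,249 × 824 GB = 2,677,176 GB
= 2,677,176 × 1,000,000,000 bytes = 2,677,176,000,000,000 bytes
1 TiB = 1,099,511,627,776 bytes
2,677,176,000,000,000 / 1,099,511,627,776 = 2,434.877 TiB

2,434.877 TiB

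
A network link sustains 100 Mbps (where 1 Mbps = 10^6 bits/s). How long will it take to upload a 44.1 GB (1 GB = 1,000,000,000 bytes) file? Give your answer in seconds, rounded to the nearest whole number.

3,528 seconds

44.1 GB = 44,100,000,000 bytes = 352,800,000,000 bits
100 Mbps = 100,000,000 bits/s
time = 352,800,000,000 / 100,000,000 = 3,528 s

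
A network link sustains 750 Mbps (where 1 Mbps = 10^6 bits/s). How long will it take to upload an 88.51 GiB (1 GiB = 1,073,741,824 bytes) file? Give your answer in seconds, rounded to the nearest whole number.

88.51 GiB = 95,036,888,842.24 bytes = 760,295,110,737.92 bits
750 Mbps = 750,000,000 bits/s
time = 760,295,110,737.92 / 750,000,000 = 1,014 s

1,014 seconds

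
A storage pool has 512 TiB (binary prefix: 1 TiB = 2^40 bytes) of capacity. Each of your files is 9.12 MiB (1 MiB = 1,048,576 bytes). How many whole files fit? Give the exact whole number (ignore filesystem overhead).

58,867,424

Capacity: 512 TiB = 562,949,953,421,312 bytes
Per item: 9.12 MiB = 9,563,013.12 bytes
⌊562,949,953,421,312 / 9,563,013.12⌋ = 58,867,424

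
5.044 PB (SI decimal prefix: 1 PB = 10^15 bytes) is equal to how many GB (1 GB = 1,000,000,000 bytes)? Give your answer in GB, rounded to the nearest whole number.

5,044,000 GB

5.044 PB × 1,000,000,000,000,000 bytes/PB = 5,044,000,000,000,000 bytes
1 GB = 10^9 bytes = 1,000,000,000 bytes
5,044,000,000,000,000 / 1,000,000,000 = 5,044,000 GB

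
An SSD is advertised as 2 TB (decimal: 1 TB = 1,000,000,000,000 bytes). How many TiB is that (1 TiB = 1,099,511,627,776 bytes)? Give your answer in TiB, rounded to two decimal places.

1.82 TiB

2 TB = 2 × 10^12 bytes = 2,000,000,000,000 bytes
1 TiB = 2^40 bytes = 1,099,511,627,776 bytes
2,000,000,000,000 / 1,099,511,627,776 = 1.82 TiB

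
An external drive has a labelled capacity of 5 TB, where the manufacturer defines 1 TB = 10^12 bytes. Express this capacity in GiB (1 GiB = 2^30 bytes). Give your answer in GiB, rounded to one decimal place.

5 TB = 5 × 10^12 bytes = 5,000,000,000,000 bytes
1 GiB = 1,073,741,824 bytes
5,000,000,000,000 / 1,073,741,824 = 4,656.6 GiB

4,656.6 GiB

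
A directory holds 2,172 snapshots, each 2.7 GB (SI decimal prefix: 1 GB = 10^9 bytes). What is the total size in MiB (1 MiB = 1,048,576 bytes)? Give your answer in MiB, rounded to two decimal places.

Total = 2,172 × 2.7 GB = 5864.4 GB
= 5864.4 × 1,000,000,000 bytes = 5,864,400,000,000 bytes
1 MiB = 1,048,576 bytes
5,864,400,000,000 / 1,048,576 = 5,592,727.66 MiB

5,592,727.66 MiB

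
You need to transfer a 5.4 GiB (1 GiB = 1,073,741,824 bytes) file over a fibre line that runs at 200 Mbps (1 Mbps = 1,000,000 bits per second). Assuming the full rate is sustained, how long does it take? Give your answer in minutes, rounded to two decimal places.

3.87 minutes

5.4 GiB = 5,798,205,849.6 bytes = 46,385,646,796.8 bits
200 Mbps = 200,000,000 bits/s
time = 46,385,646,796.8 / 200,000,000 = 231.928 s
231.928 s / 60 = 3.87 minutes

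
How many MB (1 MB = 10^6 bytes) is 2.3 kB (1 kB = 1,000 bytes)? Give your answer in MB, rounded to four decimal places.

2.3 kB = 2.3 × 10^3 bytes = 2,300 bytes
1 MB = 10^6 bytes = 1,000,000 bytes
2,300 / 1,000,000 = 0.0023 MB

0.0023 MB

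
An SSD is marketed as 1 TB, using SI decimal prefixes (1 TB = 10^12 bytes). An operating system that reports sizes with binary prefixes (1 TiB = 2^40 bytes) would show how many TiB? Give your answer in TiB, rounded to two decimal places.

1 TB × 1,000,000,000,000 bytes/TB = 1,000,000,000,000 bytes
1 TiB = 1,099,511,627,776 bytes
1,000,000,000,000 / 1,099,511,627,776 = 0.91 TiB

0.91 TiB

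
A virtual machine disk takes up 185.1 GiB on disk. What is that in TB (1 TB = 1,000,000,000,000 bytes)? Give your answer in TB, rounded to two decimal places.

0.20 TB

185.1 GiB = 185.1 × 2^30 bytes = 198,749,611,622.4 bytes
1 TB = 10^12 bytes = 1,000,000,000,000 bytes
198,749,611,622.4 / 1,000,000,000,000 = 0.20 TB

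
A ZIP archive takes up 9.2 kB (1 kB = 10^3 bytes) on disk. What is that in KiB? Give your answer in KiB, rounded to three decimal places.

9.2 kB × 1,000 bytes/kB = 9,200 bytes
1 KiB = 2^10 bytes = 1,024 bytes
9,200 / 1,024 = 8.984 KiB

8.984 KiB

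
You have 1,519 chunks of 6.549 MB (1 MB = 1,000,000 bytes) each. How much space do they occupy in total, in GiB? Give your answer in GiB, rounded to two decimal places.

9.26 GiB

Total = 1,519 × 6.549 MB = 9947.931 MB
= 9947.931 × 1,000,000 bytes = 9,947,931,000 bytes
1 GiB = 1,073,741,824 bytes
9,947,931,000 / 1,073,741,824 = 9.26 GiB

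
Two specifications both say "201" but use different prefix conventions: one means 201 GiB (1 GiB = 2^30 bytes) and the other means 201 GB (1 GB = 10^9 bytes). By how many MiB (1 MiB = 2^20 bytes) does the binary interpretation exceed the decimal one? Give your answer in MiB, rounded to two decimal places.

201 GiB = 201 × 1,073,741,824 = 215,822,106,624 bytes
201 GB = 201 × 1,000,000,000 = 201,000,000,000 bytes
difference = 14,822,106,624 bytes
14,822,106,624 / 1,048,576 = 14,135.46 MiB

14,135.46 MiB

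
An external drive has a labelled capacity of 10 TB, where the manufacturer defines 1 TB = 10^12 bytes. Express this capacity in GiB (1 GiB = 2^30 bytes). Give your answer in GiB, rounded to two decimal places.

10 TB = 10 × 10^12 bytes = 10,000,000,000,000 bytes
1 GiB = 2^30 bytes = 1,073,741,824 bytes
10,000,000,000,000 / 1,073,741,824 = 9,313.23 GiB

9,313.23 GiB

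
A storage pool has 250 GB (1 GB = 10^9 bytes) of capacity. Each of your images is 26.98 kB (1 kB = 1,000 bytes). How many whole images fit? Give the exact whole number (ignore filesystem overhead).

9,266,123

Capacity: 250 GB = 250,000,000,000 bytes
Per item: 26.98 kB = 26,980 bytes
⌊250,000,000,000 / 26,980⌋ = 9,266,123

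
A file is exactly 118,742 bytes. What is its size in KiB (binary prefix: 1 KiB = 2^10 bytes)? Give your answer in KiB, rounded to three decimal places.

118,742 bytes given.
1 KiB = 1,024 bytes
118,742 / 1,024 = 115.959 KiB

115.959 KiB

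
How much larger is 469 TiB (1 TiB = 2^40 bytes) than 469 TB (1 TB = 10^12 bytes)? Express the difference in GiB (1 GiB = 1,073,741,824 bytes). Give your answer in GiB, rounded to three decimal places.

469 TiB = 469 × 1,099,511,627,776 = 515,670,953,426,944 bytes
469 TB = 469 × 1,000,000,000,000 = 469,000,000,000,000 bytes
difference = 46,670,953,426,944 bytes
46,670,953,426,944 / 1,073,741,824 = 43,465.713 GiB

43,465.713 GiB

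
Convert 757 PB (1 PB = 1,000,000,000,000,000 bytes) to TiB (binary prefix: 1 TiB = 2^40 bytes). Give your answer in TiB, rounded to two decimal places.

688,487.49 TiB

757 PB × 1,000,000,000,000,000 bytes/PB = 757,000,000,000,000,000 bytes
1 TiB = 2^40 bytes = 1,099,511,627,776 bytes
757,000,000,000,000,000 / 1,099,511,627,776 = 688,487.49 TiB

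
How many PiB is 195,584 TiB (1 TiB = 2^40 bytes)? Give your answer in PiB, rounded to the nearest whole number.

195,584 TiB × 1,099,511,627,776 bytes/TiB = 215,046,882,206,941,184 bytes
1 PiB = 1,125,899,906,842,624 bytes
215,046,882,206,941,184 / 1,125,899,906,842,624 = 191 PiB

191 PiB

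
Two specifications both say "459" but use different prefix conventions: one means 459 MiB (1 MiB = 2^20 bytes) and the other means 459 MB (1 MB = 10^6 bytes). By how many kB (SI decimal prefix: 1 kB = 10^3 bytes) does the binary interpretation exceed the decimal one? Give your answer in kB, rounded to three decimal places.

22,296.384 kB

459 MiB = 459 × 1,048,576 = 481,296,384 bytes
459 MB = 459 × 1,000,000 = 459,000,000 bytes
difference = 22,296,384 bytes
22,296,384 / 1,000 = 22,296.384 kB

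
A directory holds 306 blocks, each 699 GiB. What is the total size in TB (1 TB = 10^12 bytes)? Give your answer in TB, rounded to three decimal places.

Total = 306 × 699 GiB = 213,894 GiB
= 213,894 × 1,073,741,824 bytes = 229,666,933,702,656 bytes
1 TB = 1,000,000,000,000 bytes
229,666,933,702,656 / 1,000,000,000,000 = 229.667 TB

229.667 TB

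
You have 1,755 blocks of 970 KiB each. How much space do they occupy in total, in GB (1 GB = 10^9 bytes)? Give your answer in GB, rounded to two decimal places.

Total = 1,755 × 970 KiB = 1,702,350 KiB
= 1,702,350 × 1,024 bytes = 1,743,206,400 bytes
1 GB = 1,000,000,000 bytes
1,743,206,400 / 1,000,000,000 = 1.74 GB

1.74 GB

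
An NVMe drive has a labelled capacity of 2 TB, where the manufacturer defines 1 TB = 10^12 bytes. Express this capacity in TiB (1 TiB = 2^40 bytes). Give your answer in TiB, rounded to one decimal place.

1.8 TiB

2 TB × 1,000,000,000,000 bytes/TB = 2,000,000,000,000 bytes
1 TiB = 1,099,511,627,776 bytes
2,000,000,000,000 / 1,099,511,627,776 = 1.8 TiB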